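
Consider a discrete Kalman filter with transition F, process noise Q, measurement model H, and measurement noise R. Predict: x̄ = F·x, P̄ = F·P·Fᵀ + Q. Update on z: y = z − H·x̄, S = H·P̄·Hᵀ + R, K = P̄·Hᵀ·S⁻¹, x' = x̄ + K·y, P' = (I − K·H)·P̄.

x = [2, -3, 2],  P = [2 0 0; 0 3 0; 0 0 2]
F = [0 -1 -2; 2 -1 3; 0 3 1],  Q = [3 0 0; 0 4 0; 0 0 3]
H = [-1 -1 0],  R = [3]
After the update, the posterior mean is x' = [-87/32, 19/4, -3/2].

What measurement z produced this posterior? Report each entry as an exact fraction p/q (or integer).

z = [-1]

x̄ = F·x = [-1, 13, -7]
P̄ = F·P·Fᵀ + Q = [14 -9 -13; -9 33 -3; -13 -3 32]
S = H·P̄·Hᵀ + R = [32]
K = P̄·Hᵀ·S⁻¹ = [-5/32; -3/4; 1/2]
x' − x̄ = [-55/32, -33/4, 11/2] = K·y
y = (KᵀK)⁻¹·Kᵀ·(x' − x̄) = [11]
z = y + H·x̄ = [11] + [-12] = [-1]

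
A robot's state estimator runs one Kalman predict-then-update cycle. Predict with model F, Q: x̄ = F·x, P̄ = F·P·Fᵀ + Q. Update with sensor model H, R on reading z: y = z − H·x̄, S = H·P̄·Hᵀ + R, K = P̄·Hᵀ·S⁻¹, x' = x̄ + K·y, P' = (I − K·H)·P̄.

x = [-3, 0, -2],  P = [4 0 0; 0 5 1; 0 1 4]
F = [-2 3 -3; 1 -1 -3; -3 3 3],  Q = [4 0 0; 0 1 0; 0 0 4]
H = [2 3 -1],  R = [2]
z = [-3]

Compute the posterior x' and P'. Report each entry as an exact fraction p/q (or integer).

x̄ = F·x = [12, 3, 3]
P̄ = F·P·Fᵀ + Q = [83 7 33; 7 52 -75; 33 -75 139]
y = z − H·x̄ = [-33]
S = H·P̄·Hᵀ + R = [1343]
K = P̄·Hᵀ·S⁻¹ = [154/1343; 245/1343; -298/1343]
x' = x̄ + K·y = [11034/1343, -4056/1343, 13863/1343]
P' = (I − K·H)·P̄ = [87753/1343 -28329/1343 90211/1343; -28329/1343 9811/1343 -27715/1343; 90211/1343 -27715/1343 97873/1343]

x' = [11034/1343, -4056/1343, 13863/1343]
P' = [87753/1343 -28329/1343 90211/1343; -28329/1343 9811/1343 -27715/1343; 90211/1343 -27715/1343 97873/1343]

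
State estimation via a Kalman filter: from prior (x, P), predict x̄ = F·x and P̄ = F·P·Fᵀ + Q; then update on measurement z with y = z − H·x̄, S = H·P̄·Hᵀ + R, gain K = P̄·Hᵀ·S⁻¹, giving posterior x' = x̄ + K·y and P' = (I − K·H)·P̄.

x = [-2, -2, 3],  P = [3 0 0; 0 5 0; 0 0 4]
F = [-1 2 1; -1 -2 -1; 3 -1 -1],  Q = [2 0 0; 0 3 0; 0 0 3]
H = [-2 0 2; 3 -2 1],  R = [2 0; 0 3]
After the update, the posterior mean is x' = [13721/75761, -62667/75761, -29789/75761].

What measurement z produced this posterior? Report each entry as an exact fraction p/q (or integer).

x̄ = F·x = [1, 3, -7]
P̄ = F·P·Fᵀ + Q = [29 -21 -23; -21 30 5; -23 5 39]
S = H·P̄·Hᵀ + R = [458 -292; -292 517]
K = P̄·Hᵀ·S⁻¹ = [-11408/75761 9090/75761; -3786/75761 -19430/75761; 26214/75761 8944/75761]
x' − x̄ = [-62040/75761, -289950/75761, 500538/75761] = K·y
y = (KᵀK)⁻¹·Kᵀ·(x' − x̄) = [15, 12]
z = y + H·x̄ = [15, 12] + [-16, -10] = [-1, 2]

z = [-1, 2]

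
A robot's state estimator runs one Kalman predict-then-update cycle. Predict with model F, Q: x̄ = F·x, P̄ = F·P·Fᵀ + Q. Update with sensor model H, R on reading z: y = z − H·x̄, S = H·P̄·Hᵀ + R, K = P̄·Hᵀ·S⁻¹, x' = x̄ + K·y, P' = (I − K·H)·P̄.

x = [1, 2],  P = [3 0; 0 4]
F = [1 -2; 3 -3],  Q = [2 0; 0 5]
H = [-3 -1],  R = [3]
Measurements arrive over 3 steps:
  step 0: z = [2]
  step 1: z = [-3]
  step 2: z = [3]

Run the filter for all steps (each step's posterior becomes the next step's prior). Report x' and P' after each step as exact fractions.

step 0: x̄ = F·x = [-3, -3]
step 0: P̄ = F·P·Fᵀ + Q = [21 33; 33 68]
step 0: y = z − H·x̄ = [-10]
step 0: S = H·P̄·Hᵀ + R = [458]
step 0: K = P̄·Hᵀ·S⁻¹ = [-48/229; -167/458]
step 0: x' = x̄ + K·y = [-207/229, 148/229]
step 0: P' = (I − K·H)·P̄ = [201/229 -459/229; -459/229 3255/458]
step 1: x̄ = F·x = [-503/229, -1065/229]
step 1: P̄ = F·P·Fᵀ + Q = [9005/229 14499/229; 14499/229 51727/458]
step 1: y = z − H·x̄ = [-3261/229]
step 1: S = H·P̄·Hᵀ + R = [389179/458]
step 1: K = P̄·Hᵀ·S⁻¹ = [-83028/389179; -138721/389179]
step 1: x' = x̄ + K·y = [327499/389179, 165474/389179]
step 1: P' = (I − K·H)·P̄ = [252107/389179 -507237/389179; -507237/389179 1937874/389179]
step 2: x̄ = F·x = [-3449/389179, 486075/389179]
step 2: P̄ = F·P·Fᵀ + Q = [10810909/389179 16948698/389179; 16948698/389179 30785990/389179]
step 2: y = z − H·x̄ = [31005/7343]
step 2: S = H·P̄·Hᵀ + R = [4357432/7343]
step 2: K = P̄·Hᵀ·S⁻¹ = [-931725/4357432; -385057/1089358]
step 2: x' = x̄ + K·y = [-210554251/230943896, -14059785/57735974]
step 2: P' = (I − K·H)·P̄ = [149515541/230943896 -75100587/57735974; -75100587/57735974 143262912/28867987]

step 0: x' = [-207/229, 148/229], P' = [201/229 -459/229; -459/229 3255/458]
step 1: x' = [327499/389179, 165474/389179], P' = [252107/389179 -507237/389179; -507237/389179 1937874/389179]
step 2: x' = [-210554251/230943896, -14059785/57735974], P' = [149515541/230943896 -75100587/57735974; -75100587/57735974 143262912/28867987]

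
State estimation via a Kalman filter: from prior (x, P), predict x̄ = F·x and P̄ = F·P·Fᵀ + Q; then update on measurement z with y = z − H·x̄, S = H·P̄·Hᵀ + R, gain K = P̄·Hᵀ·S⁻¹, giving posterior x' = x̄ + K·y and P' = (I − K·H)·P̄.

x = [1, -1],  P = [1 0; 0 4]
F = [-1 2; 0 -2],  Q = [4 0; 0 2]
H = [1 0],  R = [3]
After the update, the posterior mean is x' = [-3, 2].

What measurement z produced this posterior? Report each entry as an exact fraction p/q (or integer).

z = [-3]

x̄ = F·x = [-3, 2]
P̄ = F·P·Fᵀ + Q = [21 -16; -16 18]
S = H·P̄·Hᵀ + R = [24]
K = P̄·Hᵀ·S⁻¹ = [7/8; -2/3]
x' − x̄ = [0, 0] = K·y
y = (KᵀK)⁻¹·Kᵀ·(x' − x̄) = [0]
z = y + H·x̄ = [0] + [-3] = [-3]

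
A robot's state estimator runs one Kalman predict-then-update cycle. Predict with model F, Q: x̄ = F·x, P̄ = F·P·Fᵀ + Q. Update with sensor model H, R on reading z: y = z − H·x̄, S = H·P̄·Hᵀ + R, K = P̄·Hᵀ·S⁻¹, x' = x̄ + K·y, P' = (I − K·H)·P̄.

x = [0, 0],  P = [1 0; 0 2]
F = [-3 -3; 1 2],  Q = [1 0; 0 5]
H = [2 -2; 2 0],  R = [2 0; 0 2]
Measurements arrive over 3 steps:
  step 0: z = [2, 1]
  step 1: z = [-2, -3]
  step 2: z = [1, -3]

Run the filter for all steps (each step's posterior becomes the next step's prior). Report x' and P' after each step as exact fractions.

step 0: x̄ = F·x = [0, 0]
step 0: P̄ = F·P·Fᵀ + Q = [28 -15; -15 14]
step 0: y = z − H·x̄ = [2, 1]
step 0: S = H·P̄·Hᵀ + R = [290 172; 172 114]
step 0: K = P̄·Hᵀ·S⁻¹ = [43/869 362/869; -33/79 29/79]
step 0: x' = x̄ + K·y = [448/869, -37/79]
step 0: P' = (I − K·H)·P̄ = [362/869 29/79; 29/79 62/79]
step 1: x̄ = F·x = [-123/869, -366/869]
step 1: P̄ = F·P·Fᵀ + Q = [16007/869 -8049/869; -8049/869 8711/869]
step 1: y = z − H·x̄ = [-2224/869, -2361/869]
step 1: S = H·P̄·Hᵀ + R = [165002/869 96224/869; 96224/869 65766/869]
step 1: K = P̄·Hᵀ·S⁻¹ = [248/4723 187815/458131; -1944/4723 163759/458131]
step 1: x' = x̄ + K·y = [-636688/458131, -155277/458131]
step 1: P' = (I − K·H)·P̄ = [187815/458131 163759/458131; 163759/458131 352327/458131]
step 2: x̄ = F·x = [2375895/458131, -947242/458131]
step 2: P̄ = F·P·Fᵀ + Q = [8267071/458131 -4151238/458131; -4151238/458131 4542814/458131]
step 2: y = z − H·x̄ = [-6188143/458131, -6126183/458131]
step 2: S = H·P̄·Hᵀ + R = [85365706/458131 49673236/458131; 49673236/458131 33984546/458131]
step 2: K = P̄·Hᵀ·S⁻¹ = [12418309/236659595 96988371/236659595; -97415352/236659595 84570062/236659595]
step 2: x' = x̄ + K·y = [-47469581/47331919, -60875800/47331919]
step 2: P' = (I − K·H)·P̄ = [96988371/236659595 84570062/236659595; 84570062/236659595 181985414/236659595]

step 0: x' = [448/869, -37/79], P' = [362/869 29/79; 29/79 62/79]
step 1: x' = [-636688/458131, -155277/458131], P' = [187815/458131 163759/458131; 163759/458131 352327/458131]
step 2: x' = [-47469581/47331919, -60875800/47331919], P' = [96988371/236659595 84570062/236659595; 84570062/236659595 181985414/236659595]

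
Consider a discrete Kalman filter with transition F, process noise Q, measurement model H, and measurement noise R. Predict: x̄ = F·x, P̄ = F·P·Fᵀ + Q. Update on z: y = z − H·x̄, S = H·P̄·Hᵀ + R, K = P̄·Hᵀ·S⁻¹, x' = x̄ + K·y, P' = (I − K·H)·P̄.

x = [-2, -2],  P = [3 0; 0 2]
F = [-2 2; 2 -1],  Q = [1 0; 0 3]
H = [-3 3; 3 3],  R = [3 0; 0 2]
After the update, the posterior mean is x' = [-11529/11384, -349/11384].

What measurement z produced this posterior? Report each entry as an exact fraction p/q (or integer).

z = [3, -3]

x̄ = F·x = [0, -2]
P̄ = F·P·Fᵀ + Q = [21 -16; -16 17]
S = H·P̄·Hᵀ + R = [633 -36; -36 56]
K = P̄·Hᵀ·S⁻¹ = [-473/2846 1833/11384; 471/2846 1821/11384]
x' − x̄ = [-11529/11384, 22419/11384] = K·y
y = (KᵀK)⁻¹·Kᵀ·(x' − x̄) = [9, 3]
z = y + H·x̄ = [9, 3] + [-6, -6] = [3, -3]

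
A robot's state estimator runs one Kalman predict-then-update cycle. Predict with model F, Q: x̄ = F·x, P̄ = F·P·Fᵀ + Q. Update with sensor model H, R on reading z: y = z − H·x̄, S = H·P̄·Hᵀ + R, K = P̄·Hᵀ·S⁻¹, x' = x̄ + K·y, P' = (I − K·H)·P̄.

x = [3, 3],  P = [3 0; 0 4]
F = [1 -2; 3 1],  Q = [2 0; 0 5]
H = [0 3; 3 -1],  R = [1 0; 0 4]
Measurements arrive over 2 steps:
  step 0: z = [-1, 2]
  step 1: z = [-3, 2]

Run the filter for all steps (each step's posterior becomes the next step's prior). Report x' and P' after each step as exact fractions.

step 0: x̄ = F·x = [-3, 12]
step 0: P̄ = F·P·Fᵀ + Q = [21 1; 1 36]
step 0: y = z − H·x̄ = [-37, 23]
step 0: S = H·P̄·Hᵀ + R = [325 -99; -99 223]
step 0: K = P̄·Hᵀ·S⁻¹ = [6807/62674 20447/62674; 20817/62674 -33/62674]
step 0: x' = x̄ + K·y = [15200/31337, -9450/31337]
step 0: P' = (I − K·H)·P̄ = [28019/62674 2269/62674; 2269/62674 6939/62674]
step 1: x̄ = F·x = [34100/31337, 36150/31337]
step 1: P̄ = F·P·Fᵀ + Q = [172047/62674 29417/31337; 29417/31337 293047/31337]
step 1: y = z − H·x̄ = [-202461/31337, -3476/31337]
step 1: S = H·P̄·Hᵀ + R = [2668760/31337 -614388/31337; -614388/31337 2032209/62674]
step 1: K = P̄·Hᵀ·S⁻¹ = [4896325/49659432 5300776/18622287; 16327343/49659432 -51199/18622287]
step 1: x' = x̄ + K·y = [62507941/148978296, -144556321/148978296]
step 1: P' = (I − K·H)·P̄ = [58173719/148978296 4896325/148978296; 4896325/148978296 16327343/148978296]

step 0: x' = [15200/31337, -9450/31337], P' = [28019/62674 2269/62674; 2269/62674 6939/62674]
step 1: x' = [62507941/148978296, -144556321/148978296], P' = [58173719/148978296 4896325/148978296; 4896325/148978296 16327343/148978296]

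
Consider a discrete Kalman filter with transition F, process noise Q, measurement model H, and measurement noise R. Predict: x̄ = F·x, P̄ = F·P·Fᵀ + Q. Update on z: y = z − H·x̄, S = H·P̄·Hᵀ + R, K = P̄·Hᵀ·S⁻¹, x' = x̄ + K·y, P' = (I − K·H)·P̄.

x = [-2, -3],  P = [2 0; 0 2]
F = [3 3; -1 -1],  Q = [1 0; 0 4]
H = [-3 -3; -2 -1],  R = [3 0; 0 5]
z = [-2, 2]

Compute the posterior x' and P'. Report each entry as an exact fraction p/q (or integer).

x' = [-5/2, 3]
P' = [2617/884 -661/221; -661/221 732/221]

x̄ = F·x = [-15, 5]
P̄ = F·P·Fᵀ + Q = [37 -12; -12 8]
y = z − H·x̄ = [-32, -23]
S = H·P̄·Hᵀ + R = [192 138; 138 113]
K = P̄·Hᵀ·S⁻¹ = [27/884 -259/442; -71/221 118/221]
x' = x̄ + K·y = [-5/2, 3]
P' = (I − K·H)·P̄ = [2617/884 -661/221; -661/221 732/221]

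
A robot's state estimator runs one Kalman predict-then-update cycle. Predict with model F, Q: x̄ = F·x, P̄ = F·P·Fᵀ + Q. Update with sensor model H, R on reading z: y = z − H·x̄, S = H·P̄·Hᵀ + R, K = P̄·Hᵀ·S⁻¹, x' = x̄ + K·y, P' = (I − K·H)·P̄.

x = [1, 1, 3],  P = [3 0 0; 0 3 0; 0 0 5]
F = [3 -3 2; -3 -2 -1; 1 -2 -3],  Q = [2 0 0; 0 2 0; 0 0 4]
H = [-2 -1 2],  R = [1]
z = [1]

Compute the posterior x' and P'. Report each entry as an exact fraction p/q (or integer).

x' = [-577/483, -452/69, -1930/483]
P' = [17387/483 -755/69 14675/483; -755/69 3062/69 778/69; 14675/483 778/69 17456/483]

x̄ = F·x = [6, -8, -10]
P̄ = F·P·Fᵀ + Q = [76 -19 -3; -19 46 18; -3 18 64]
y = z − H·x̄ = [25]
S = H·P̄·Hᵀ + R = [483]
K = P̄·Hᵀ·S⁻¹ = [-139/483; 4/69; 116/483]
x' = x̄ + K·y = [-577/483, -452/69, -1930/483]
P' = (I − K·H)·P̄ = [17387/483 -755/69 14675/483; -755/69 3062/69 778/69; 14675/483 778/69 17456/483]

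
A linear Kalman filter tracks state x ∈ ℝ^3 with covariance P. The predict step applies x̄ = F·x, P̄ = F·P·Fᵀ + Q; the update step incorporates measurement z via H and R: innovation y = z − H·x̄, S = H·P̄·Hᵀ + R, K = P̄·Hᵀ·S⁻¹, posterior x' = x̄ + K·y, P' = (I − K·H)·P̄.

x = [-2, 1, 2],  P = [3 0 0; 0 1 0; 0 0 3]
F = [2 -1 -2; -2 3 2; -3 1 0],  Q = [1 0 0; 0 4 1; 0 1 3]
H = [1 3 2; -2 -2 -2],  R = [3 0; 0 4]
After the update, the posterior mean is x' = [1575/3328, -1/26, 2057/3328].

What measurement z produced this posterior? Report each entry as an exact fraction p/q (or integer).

z = [1, -3]

x̄ = F·x = [-9, 11, 7]
P̄ = F·P·Fᵀ + Q = [26 -27 -19; -27 37 22; -19 22 31]
S = H·P̄·Hᵀ + R = [512 -288; -288 188]
K = P̄·Hᵀ·S⁻¹ = [-1491/3328 -197/416; 11/26 4/13; 227/3328 -107/416]
x' − x̄ = [31527/3328, -287/26, -21239/3328] = K·y
y = (KᵀK)⁻¹·Kᵀ·(x' − x̄) = [-37, 15]
z = y + H·x̄ = [-37, 15] + [38, -18] = [1, -3]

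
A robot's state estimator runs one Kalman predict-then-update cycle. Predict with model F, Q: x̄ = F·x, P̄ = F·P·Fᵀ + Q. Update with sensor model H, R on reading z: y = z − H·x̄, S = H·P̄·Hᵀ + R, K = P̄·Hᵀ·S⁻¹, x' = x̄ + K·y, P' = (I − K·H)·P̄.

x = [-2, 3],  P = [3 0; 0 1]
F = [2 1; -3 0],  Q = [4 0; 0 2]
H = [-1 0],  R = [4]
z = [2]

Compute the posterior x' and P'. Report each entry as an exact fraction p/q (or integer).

x' = [-38/21, 48/7]
P' = [68/21 -24/7; -24/7 95/7]

x̄ = F·x = [-1, 6]
P̄ = F·P·Fᵀ + Q = [17 -18; -18 29]
y = z − H·x̄ = [1]
S = H·P̄·Hᵀ + R = [21]
K = P̄·Hᵀ·S⁻¹ = [-17/21; 6/7]
x' = x̄ + K·y = [-38/21, 48/7]
P' = (I − K·H)·P̄ = [68/21 -24/7; -24/7 95/7]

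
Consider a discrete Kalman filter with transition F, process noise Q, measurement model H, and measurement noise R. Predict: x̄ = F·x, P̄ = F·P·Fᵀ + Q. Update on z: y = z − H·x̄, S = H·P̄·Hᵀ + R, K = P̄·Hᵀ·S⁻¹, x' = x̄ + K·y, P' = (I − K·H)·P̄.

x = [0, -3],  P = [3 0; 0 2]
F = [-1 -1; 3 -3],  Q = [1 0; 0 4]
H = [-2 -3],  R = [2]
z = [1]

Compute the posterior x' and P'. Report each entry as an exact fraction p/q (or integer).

x' = [1191/431, -915/431]
P' = [2577/431 -1716/431; -1716/431 1238/431]

x̄ = F·x = [3, 9]
P̄ = F·P·Fᵀ + Q = [6 -3; -3 49]
y = z − H·x̄ = [34]
S = H·P̄·Hᵀ + R = [431]
K = P̄·Hᵀ·S⁻¹ = [-3/431; -141/431]
x' = x̄ + K·y = [1191/431, -915/431]
P' = (I − K·H)·P̄ = [2577/431 -1716/431; -1716/431 1238/431]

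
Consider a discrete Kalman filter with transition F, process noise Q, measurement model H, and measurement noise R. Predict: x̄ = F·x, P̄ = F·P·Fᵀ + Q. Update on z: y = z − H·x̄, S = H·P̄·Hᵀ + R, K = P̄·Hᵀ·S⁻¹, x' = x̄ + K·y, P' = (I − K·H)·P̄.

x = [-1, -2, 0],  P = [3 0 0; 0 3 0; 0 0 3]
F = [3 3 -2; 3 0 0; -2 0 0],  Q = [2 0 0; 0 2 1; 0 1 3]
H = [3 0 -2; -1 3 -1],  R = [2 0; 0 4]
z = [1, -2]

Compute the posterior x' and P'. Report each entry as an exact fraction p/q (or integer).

x̄ = F·x = [-9, -3, 2]
P̄ = F·P·Fᵀ + Q = [68 27 -18; 27 29 -17; -18 -17 15]
y = z − H·x̄ = [32, 0]
S = H·P̄·Hᵀ + R = [890 189; 189 252]
K = P̄·Hᵀ·S⁻¹ = [867/2993 -17770/188559; 229/2993 6685/26937; -192/2993 -8948/62853]
x' = x̄ + K·y = [807/2993, -1651/2993, -158/2993]
P' = (I − K·H)·P̄ = [263842/188559 25424/26937 113714/62853; 25424/26937 29413/26937 12025/8979; 113714/62853 12025/8979 58201/20951]

x' = [807/2993, -1651/2993, -158/2993]
P' = [263842/188559 25424/26937 113714/62853; 25424/26937 29413/26937 12025/8979; 113714/62853 12025/8979 58201/20951]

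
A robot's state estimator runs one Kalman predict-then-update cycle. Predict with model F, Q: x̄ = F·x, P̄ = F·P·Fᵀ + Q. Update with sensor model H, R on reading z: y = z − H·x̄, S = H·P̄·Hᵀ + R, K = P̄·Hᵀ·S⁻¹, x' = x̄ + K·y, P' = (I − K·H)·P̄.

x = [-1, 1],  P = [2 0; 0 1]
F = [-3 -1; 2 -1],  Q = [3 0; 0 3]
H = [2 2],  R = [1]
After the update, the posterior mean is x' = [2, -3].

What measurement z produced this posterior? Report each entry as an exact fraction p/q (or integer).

z = [-2]

x̄ = F·x = [2, -3]
P̄ = F·P·Fᵀ + Q = [22 -11; -11 12]
S = H·P̄·Hᵀ + R = [49]
K = P̄·Hᵀ·S⁻¹ = [22/49; 2/49]
x' − x̄ = [0, 0] = K·y
y = (KᵀK)⁻¹·Kᵀ·(x' − x̄) = [0]
z = y + H·x̄ = [0] + [-2] = [-2]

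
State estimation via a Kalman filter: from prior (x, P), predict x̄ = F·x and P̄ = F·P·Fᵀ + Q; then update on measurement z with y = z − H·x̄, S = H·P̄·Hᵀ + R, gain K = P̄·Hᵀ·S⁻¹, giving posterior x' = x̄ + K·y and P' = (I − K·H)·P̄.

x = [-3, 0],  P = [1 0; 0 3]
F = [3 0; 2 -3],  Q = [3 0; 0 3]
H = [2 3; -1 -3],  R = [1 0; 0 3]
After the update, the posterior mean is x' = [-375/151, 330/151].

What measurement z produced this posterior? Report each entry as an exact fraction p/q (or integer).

x̄ = F·x = [-9, -6]
P̄ = F·P·Fᵀ + Q = [12 6; 6 34]
S = H·P̄·Hᵀ + R = [427 -384; -384 357]
K = P̄·Hᵀ·S⁻¹ = [1158/1661 1106/1661; -258/1661 -780/1661]
x' − x̄ = [984/151, 1236/151] = K·y
y = (KᵀK)⁻¹·Kᵀ·(x' − x̄) = [38, -30]
z = y + H·x̄ = [38, -30] + [-36, 27] = [2, -3]

z = [2, -3]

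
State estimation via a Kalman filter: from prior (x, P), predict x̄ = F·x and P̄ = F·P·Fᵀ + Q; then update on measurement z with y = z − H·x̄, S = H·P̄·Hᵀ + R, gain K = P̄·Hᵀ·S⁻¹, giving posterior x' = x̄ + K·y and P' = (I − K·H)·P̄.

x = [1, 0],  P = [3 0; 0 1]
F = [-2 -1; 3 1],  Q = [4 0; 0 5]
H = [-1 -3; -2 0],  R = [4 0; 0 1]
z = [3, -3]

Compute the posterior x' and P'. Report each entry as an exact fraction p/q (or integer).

x̄ = F·x = [-2, 3]
P̄ = F·P·Fᵀ + Q = [17 -19; -19 33]
y = z − H·x̄ = [10, -7]
S = H·P̄·Hᵀ + R = [204 -80; -80 69]
K = P̄·Hᵀ·S⁻¹ = [10/1919 -934/1919; -620/1919 338/1919]
x' = x̄ + K·y = [2800/1919, -2809/1919]
P' = (I − K·H)·P̄ = [467/1919 -169/1919; -169/1919 883/1919]

x' = [2800/1919, -2809/1919]
P' = [467/1919 -169/1919; -169/1919 883/1919]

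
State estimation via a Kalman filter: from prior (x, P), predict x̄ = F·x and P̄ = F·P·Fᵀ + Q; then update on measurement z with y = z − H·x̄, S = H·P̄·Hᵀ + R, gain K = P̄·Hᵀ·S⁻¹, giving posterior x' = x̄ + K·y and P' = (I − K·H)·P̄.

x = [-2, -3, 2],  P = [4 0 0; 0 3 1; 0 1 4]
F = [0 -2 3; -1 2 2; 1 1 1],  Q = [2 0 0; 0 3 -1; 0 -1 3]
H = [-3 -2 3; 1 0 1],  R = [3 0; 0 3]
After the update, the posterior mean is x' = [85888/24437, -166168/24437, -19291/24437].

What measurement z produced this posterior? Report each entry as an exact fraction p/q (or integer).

x̄ = F·x = [12, 0, -3]
P̄ = F·P·Fᵀ + Q = [38 14 7; 14 43 13; 7 13 16]
S = H·P̄·Hᵀ + R = [547 -120; -120 71]
K = P̄·Hᵀ·S⁻¹ = [-3191/24437 10095/24437; -3079/24437 4089/24437; 2831/24437 12701/24437]
x' − x̄ = [-207356/24437, -166168/24437, 54020/24437] = K·y
y = (KᵀK)⁻¹·Kᵀ·(x' − x̄) = [46, -6]
z = y + H·x̄ = [46, -6] + [-45, 9] = [1, 3]

z = [1, 3]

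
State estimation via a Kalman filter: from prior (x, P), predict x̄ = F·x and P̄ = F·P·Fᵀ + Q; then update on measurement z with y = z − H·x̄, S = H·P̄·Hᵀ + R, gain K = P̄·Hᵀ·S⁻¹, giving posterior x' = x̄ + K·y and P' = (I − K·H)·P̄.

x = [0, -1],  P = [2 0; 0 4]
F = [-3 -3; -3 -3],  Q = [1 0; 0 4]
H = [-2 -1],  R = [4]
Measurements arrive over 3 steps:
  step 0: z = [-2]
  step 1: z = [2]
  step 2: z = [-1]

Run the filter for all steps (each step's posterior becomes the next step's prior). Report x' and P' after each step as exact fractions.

step 0: x' = [173/249, 2/3], P' = [247/249 -2/3; -2/3 8/3]
step 1: x' = [-556/723, -2/3], P' = [16297/16629 -2/3; -2/3 8/3]
step 2: x' = [500551/1105179, 1/3], P' = [1083007/1105179 -2/3; -2/3 8/3]

step 0: x̄ = F·x = [3, 3]
step 0: P̄ = F·P·Fᵀ + Q = [55 54; 54 58]
step 0: y = z − H·x̄ = [7]
step 0: S = H·P̄·Hᵀ + R = [498]
step 0: K = P̄·Hᵀ·S⁻¹ = [-82/249; -1/3]
step 0: x' = x̄ + K·y = [173/249, 2/3]
step 0: P' = (I − K·H)·P̄ = [247/249 -2/3; -2/3 8/3]
step 1: x̄ = F·x = [-339/83, -339/83]
step 1: P̄ = F·P·Fᵀ + Q = [1820/83 1737/83; 1737/83 2069/83]
step 1: y = z − H·x̄ = [-851/83]
step 1: S = H·P̄·Hᵀ + R = [16629/83]
step 1: K = P̄·Hᵀ·S⁻¹ = [-5377/16629; -1/3]
step 1: x' = x̄ + K·y = [-556/723, -2/3]
step 1: P' = (I − K·H)·P̄ = [16297/16629 -2/3; -2/3 8/3]
step 2: x̄ = F·x = [1038/241, 1038/241]
step 2: P̄ = F·P·Fᵀ + Q = [120950/5543 115407/5543; 115407/5543 137579/5543]
step 2: y = z − H·x̄ = [2873/241]
step 2: S = H·P̄·Hᵀ + R = [1105179/5543]
step 2: K = P̄·Hᵀ·S⁻¹ = [-357307/1105179; -1/3]
step 2: x' = x̄ + K·y = [500551/1105179, 1/3]
step 2: P' = (I − K·H)·P̄ = [1083007/1105179 -2/3; -2/3 8/3]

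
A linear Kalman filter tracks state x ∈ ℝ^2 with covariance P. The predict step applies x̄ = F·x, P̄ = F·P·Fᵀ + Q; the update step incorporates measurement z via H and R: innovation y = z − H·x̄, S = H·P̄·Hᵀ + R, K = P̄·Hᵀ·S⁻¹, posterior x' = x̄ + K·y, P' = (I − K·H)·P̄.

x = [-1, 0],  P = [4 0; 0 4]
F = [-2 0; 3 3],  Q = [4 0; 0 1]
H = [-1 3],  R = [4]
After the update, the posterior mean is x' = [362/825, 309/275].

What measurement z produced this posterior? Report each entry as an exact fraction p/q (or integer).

z = [3]

x̄ = F·x = [2, -3]
P̄ = F·P·Fᵀ + Q = [20 -24; -24 73]
S = H·P̄·Hᵀ + R = [825]
K = P̄·Hᵀ·S⁻¹ = [-92/825; 81/275]
x' − x̄ = [-1288/825, 1134/275] = K·y
y = (KᵀK)⁻¹·Kᵀ·(x' − x̄) = [14]
z = y + H·x̄ = [14] + [-11] = [3]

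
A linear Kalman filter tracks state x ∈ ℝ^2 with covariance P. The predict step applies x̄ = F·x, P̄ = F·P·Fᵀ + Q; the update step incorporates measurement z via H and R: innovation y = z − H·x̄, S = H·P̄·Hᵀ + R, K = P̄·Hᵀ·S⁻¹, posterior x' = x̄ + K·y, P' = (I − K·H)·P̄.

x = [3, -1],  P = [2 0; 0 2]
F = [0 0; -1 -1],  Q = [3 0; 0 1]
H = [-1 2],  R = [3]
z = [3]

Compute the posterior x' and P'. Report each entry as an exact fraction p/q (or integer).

x' = [-21/26, 9/13]
P' = [69/26 15/13; 15/13 15/13]

x̄ = F·x = [0, -2]
P̄ = F·P·Fᵀ + Q = [3 0; 0 5]
y = z − H·x̄ = [7]
S = H·P̄·Hᵀ + R = [26]
K = P̄·Hᵀ·S⁻¹ = [-3/26; 5/13]
x' = x̄ + K·y = [-21/26, 9/13]
P' = (I − K·H)·P̄ = [69/26 15/13; 15/13 15/13]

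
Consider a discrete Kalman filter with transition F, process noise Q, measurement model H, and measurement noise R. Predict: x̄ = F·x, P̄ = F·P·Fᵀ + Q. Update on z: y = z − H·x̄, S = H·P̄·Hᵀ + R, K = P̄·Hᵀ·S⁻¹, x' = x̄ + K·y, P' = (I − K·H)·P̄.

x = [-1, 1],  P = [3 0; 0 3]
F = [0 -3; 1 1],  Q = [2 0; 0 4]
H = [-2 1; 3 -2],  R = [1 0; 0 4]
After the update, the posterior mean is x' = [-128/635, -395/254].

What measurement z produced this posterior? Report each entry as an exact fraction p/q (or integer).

x̄ = F·x = [-3, 0]
P̄ = F·P·Fᵀ + Q = [29 -9; -9 10]
S = H·P̄·Hᵀ + R = [163 -257; -257 413]
K = P̄·Hᵀ·S⁻¹ = [-343/635 -52/635; -103/254 -93/254]
x' − x̄ = [1777/635, -395/254] = K·y
y = (KᵀK)⁻¹·Kᵀ·(x' − x̄) = [-7, 12]
z = y + H·x̄ = [-7, 12] + [6, -9] = [-1, 3]

z = [-1, 3]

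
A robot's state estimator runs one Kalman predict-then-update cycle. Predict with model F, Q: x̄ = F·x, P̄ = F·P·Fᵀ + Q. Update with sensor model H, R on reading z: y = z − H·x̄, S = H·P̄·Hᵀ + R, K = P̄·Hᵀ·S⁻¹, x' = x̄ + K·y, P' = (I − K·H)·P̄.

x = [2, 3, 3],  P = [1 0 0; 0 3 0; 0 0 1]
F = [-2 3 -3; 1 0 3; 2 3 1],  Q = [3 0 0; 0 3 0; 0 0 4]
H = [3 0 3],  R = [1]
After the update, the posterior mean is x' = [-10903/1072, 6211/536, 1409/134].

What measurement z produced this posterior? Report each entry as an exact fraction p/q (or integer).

z = [1]

x̄ = F·x = [-4, 11, 16]
P̄ = F·P·Fᵀ + Q = [43 -11 20; -11 13 5; 20 5 36]
S = H·P̄·Hᵀ + R = [1072]
K = P̄·Hᵀ·S⁻¹ = [189/1072; -9/536; 21/134]
x' − x̄ = [-6615/1072, 315/536, -735/134] = K·y
y = (KᵀK)⁻¹·Kᵀ·(x' − x̄) = [-35]
z = y + H·x̄ = [-35] + [36] = [1]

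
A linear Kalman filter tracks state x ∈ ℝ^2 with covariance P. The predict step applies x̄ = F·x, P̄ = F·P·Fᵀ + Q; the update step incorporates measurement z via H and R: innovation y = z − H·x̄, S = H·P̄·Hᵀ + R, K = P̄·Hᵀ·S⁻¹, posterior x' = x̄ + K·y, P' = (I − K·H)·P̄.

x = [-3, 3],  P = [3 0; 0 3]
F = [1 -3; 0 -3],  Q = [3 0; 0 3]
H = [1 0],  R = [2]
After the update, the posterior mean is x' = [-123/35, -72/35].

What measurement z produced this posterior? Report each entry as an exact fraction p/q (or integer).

x̄ = F·x = [-12, -9]
P̄ = F·P·Fᵀ + Q = [33 27; 27 30]
S = H·P̄·Hᵀ + R = [35]
K = P̄·Hᵀ·S⁻¹ = [33/35; 27/35]
x' − x̄ = [297/35, 243/35] = K·y
y = (KᵀK)⁻¹·Kᵀ·(x' − x̄) = [9]
z = y + H·x̄ = [9] + [-12] = [-3]

z = [-3]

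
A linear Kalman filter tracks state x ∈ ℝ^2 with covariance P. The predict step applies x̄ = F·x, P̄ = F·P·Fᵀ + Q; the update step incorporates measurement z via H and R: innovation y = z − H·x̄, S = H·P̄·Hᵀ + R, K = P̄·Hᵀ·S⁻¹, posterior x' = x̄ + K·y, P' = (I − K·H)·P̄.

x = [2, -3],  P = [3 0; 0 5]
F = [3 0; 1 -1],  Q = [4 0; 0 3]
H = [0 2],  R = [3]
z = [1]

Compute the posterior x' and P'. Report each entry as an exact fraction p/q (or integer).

x̄ = F·x = [6, 5]
P̄ = F·P·Fᵀ + Q = [31 9; 9 11]
y = z − H·x̄ = [-9]
S = H·P̄·Hᵀ + R = [47]
K = P̄·Hᵀ·S⁻¹ = [18/47; 22/47]
x' = x̄ + K·y = [120/47, 37/47]
P' = (I − K·H)·P̄ = [1133/47 27/47; 27/47 33/47]

x' = [120/47, 37/47]
P' = [1133/47 27/47; 27/47 33/47]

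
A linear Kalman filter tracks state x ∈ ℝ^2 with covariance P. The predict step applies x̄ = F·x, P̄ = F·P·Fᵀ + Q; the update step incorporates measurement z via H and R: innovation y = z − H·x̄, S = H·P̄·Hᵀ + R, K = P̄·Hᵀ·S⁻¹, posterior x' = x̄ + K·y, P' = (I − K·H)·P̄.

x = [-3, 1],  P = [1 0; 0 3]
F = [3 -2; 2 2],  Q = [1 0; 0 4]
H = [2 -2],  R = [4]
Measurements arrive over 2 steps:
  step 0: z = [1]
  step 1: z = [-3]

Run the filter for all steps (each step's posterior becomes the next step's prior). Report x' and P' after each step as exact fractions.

step 0: x̄ = F·x = [-11, -4]
step 0: P̄ = F·P·Fᵀ + Q = [22 -6; -6 20]
step 0: y = z − H·x̄ = [15]
step 0: S = H·P̄·Hᵀ + R = [220]
step 0: K = P̄·Hᵀ·S⁻¹ = [14/55; -13/55]
step 0: x' = x̄ + K·y = [-79/11, -83/11]
step 0: P' = (I − K·H)·P̄ = [426/55 398/55; 398/55 424/55]
step 1: x̄ = F·x = [-71/11, -324/11]
step 1: P̄ = F·P·Fᵀ + Q = [809/55 1656/55; 1656/55 6804/55]
step 1: y = z − H·x̄ = [-49]
step 1: S = H·P̄·Hᵀ + R = [1584/5]
step 1: K = P̄·Hᵀ·S⁻¹ = [-7/72; -13/22]
step 1: x' = x̄ + K·y = [-1339/792, -1/2]
step 1: P' = (I − K·H)·P̄ = [4639/396 131/11; 131/11 144/11]

step 0: x' = [-79/11, -83/11], P' = [426/55 398/55; 398/55 424/55]
step 1: x' = [-1339/792, -1/2], P' = [4639/396 131/11; 131/11 144/11]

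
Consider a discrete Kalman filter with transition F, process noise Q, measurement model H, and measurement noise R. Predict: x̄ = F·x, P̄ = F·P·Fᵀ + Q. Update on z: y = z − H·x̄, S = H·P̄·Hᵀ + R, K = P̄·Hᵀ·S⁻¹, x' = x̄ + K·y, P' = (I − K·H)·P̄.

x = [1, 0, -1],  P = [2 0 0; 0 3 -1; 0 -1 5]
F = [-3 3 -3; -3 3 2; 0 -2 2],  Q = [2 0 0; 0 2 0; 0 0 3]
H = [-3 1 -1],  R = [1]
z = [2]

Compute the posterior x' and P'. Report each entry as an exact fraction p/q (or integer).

x' = [-140/69, -3100/621, -557/621]
P' = [178/23 1270/69 -304/69; 1270/69 34154/621 -137/621; -304/69 -137/621 7934/621]

x̄ = F·x = [0, -5, -2]
P̄ = F·P·Fᵀ + Q = [110 18 -60; 18 55 0; -60 0 43]
y = z − H·x̄ = [5]
S = H·P̄·Hᵀ + R = [621]
K = P̄·Hᵀ·S⁻¹ = [-28/69; 1/621; 137/621]
x' = x̄ + K·y = [-140/69, -3100/621, -557/621]
P' = (I − K·H)·P̄ = [178/23 1270/69 -304/69; 1270/69 34154/621 -137/621; -304/69 -137/621 7934/621]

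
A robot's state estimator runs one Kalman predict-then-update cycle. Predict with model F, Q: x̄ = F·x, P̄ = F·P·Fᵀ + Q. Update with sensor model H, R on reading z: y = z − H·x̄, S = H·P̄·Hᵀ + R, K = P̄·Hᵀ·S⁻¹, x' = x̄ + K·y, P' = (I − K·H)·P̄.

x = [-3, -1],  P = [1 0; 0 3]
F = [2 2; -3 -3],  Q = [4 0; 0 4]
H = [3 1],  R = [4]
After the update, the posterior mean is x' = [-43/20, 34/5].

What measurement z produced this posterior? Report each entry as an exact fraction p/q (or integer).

x̄ = F·x = [-8, 12]
P̄ = F·P·Fᵀ + Q = [20 -24; -24 40]
S = H·P̄·Hᵀ + R = [80]
K = P̄·Hᵀ·S⁻¹ = [9/20; -2/5]
x' − x̄ = [117/20, -26/5] = K·y
y = (KᵀK)⁻¹·Kᵀ·(x' − x̄) = [13]
z = y + H·x̄ = [13] + [-12] = [1]

z = [1]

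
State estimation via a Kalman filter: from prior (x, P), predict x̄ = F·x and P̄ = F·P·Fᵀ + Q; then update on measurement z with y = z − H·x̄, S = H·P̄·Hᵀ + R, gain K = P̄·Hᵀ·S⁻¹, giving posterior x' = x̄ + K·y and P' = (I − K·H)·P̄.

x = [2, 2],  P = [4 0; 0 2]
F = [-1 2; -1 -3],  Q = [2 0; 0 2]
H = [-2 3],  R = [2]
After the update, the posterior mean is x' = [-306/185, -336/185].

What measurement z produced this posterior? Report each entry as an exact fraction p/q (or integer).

z = [-2]

x̄ = F·x = [2, -8]
P̄ = F·P·Fᵀ + Q = [14 -8; -8 24]
S = H·P̄·Hᵀ + R = [370]
K = P̄·Hᵀ·S⁻¹ = [-26/185; 44/185]
x' − x̄ = [-676/185, 1144/185] = K·y
y = (KᵀK)⁻¹·Kᵀ·(x' − x̄) = [26]
z = y + H·x̄ = [26] + [-28] = [-2]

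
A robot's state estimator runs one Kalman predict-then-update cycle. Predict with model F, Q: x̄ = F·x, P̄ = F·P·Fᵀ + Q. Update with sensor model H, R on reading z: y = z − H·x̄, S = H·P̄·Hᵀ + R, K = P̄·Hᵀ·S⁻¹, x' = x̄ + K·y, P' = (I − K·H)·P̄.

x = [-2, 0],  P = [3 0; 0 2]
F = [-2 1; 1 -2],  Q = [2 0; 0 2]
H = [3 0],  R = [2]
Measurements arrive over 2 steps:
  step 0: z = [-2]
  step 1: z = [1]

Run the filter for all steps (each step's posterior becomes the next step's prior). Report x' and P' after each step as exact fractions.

step 0: x' = [-44/73, 64/73], P' = [16/73 -10/73; -10/73 499/73]
step 1: x' = [2551/6887, 772/6887], P' = [1498/6887 -2160/6887; -2160/6887 63562/6887]

step 0: x̄ = F·x = [4, -2]
step 0: P̄ = F·P·Fᵀ + Q = [16 -10; -10 13]
step 0: y = z − H·x̄ = [-14]
step 0: S = H·P̄·Hᵀ + R = [146]
step 0: K = P̄·Hᵀ·S⁻¹ = [24/73; -15/73]
step 0: x' = x̄ + K·y = [-44/73, 64/73]
step 0: P' = (I − K·H)·P̄ = [16/73 -10/73; -10/73 499/73]
step 1: x̄ = F·x = [152/73, -172/73]
step 1: P̄ = F·P·Fᵀ + Q = [749/73 -1080/73; -1080/73 2198/73]
step 1: y = z − H·x̄ = [-383/73]
step 1: S = H·P̄·Hᵀ + R = [6887/73]
step 1: K = P̄·Hᵀ·S⁻¹ = [2247/6887; -3240/6887]
step 1: x' = x̄ + K·y = [2551/6887, 772/6887]
step 1: P' = (I − K·H)·P̄ = [1498/6887 -2160/6887; -2160/6887 63562/6887]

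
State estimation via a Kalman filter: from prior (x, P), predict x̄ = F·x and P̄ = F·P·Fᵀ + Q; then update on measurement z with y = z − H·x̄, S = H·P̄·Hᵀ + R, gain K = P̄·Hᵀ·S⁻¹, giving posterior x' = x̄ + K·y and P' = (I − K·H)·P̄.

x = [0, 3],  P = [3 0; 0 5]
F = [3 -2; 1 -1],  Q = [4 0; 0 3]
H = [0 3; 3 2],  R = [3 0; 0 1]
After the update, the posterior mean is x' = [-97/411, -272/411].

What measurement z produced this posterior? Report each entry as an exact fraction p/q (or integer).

z = [-2, -2]

x̄ = F·x = [-6, -3]
P̄ = F·P·Fᵀ + Q = [51 19; 19 11]
S = H·P̄·Hᵀ + R = [102 237; 237 732]
K = P̄·Hᵀ·S⁻¹ = [-1181/6165 1991/6165; 1811/6165 79/6165]
x' − x̄ = [2369/411, 961/411] = K·y
y = (KᵀK)⁻¹·Kᵀ·(x' − x̄) = [7, 22]
z = y + H·x̄ = [7, 22] + [-9, -24] = [-2, -2]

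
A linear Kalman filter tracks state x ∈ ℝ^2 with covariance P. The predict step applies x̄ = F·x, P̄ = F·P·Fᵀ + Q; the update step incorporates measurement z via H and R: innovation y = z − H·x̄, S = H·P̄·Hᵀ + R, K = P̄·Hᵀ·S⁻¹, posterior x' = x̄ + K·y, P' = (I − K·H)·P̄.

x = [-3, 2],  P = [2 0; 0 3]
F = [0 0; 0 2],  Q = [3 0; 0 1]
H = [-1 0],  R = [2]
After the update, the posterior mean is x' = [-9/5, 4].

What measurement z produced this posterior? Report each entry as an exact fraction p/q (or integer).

x̄ = F·x = [0, 4]
P̄ = F·P·Fᵀ + Q = [3 0; 0 13]
S = H·P̄·Hᵀ + R = [5]
K = P̄·Hᵀ·S⁻¹ = [-3/5; 0]
x' − x̄ = [-9/5, 0] = K·y
y = (KᵀK)⁻¹·Kᵀ·(x' − x̄) = [3]
z = y + H·x̄ = [3] + [0] = [3]

z = [3]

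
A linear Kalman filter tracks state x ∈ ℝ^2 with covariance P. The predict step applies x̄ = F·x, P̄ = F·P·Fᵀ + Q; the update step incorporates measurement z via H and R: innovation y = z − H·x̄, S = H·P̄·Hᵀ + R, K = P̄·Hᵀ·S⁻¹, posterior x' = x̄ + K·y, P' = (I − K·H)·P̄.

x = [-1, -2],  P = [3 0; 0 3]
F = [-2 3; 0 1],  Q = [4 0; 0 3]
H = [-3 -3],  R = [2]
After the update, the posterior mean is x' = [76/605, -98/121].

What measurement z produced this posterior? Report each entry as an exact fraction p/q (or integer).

x̄ = F·x = [-4, -2]
P̄ = F·P·Fᵀ + Q = [43 9; 9 6]
S = H·P̄·Hᵀ + R = [605]
K = P̄·Hᵀ·S⁻¹ = [-156/605; -9/121]
x' − x̄ = [2496/605, 144/121] = K·y
y = (KᵀK)⁻¹·Kᵀ·(x' − x̄) = [-16]
z = y + H·x̄ = [-16] + [18] = [2]

z = [2]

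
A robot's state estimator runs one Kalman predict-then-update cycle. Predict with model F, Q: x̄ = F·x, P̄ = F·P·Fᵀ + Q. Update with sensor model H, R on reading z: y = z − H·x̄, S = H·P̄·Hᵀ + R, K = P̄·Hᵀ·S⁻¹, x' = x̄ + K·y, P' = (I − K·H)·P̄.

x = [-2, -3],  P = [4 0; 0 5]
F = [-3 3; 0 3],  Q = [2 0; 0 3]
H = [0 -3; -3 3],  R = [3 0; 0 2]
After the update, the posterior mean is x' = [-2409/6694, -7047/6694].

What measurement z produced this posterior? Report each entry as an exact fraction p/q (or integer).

z = [3, -2]

x̄ = F·x = [-3, -9]
P̄ = F·P·Fᵀ + Q = [83 45; 45 48]
S = H·P̄·Hᵀ + R = [435 -27; -27 371]
K = P̄·Hᵀ·S⁻¹ = [-17721/53552 -17745/53552; -17727/53552 9/53552]
x' − x̄ = [17673/6694, 53199/6694] = K·y
y = (KᵀK)⁻¹·Kᵀ·(x' − x̄) = [-24, 16]
z = y + H·x̄ = [-24, 16] + [27, -18] = [3, -2]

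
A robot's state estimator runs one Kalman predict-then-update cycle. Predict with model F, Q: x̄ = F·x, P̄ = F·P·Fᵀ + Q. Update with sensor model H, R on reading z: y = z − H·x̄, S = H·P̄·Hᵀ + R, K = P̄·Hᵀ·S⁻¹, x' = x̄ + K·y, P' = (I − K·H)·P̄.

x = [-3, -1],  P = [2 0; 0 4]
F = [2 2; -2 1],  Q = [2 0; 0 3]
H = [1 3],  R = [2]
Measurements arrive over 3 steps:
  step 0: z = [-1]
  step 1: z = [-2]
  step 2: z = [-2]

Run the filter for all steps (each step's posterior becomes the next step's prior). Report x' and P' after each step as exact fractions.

step 0: x' = [-1512/163, 455/163], P' = [3562/163 -1170/163; -1170/163 420/163]
step 1: x' = [-30356/23869, -23204/119345], P' = [160182/23869 -56902/23869; -56902/23869 127132/119345]
step 2: x' = [-57692372/31072955, -997986/31072955], P' = [185679962/31072955 -65537514/31072955; -65537514/31072955 29912628/31072955]

step 0: x̄ = F·x = [-8, 5]
step 0: P̄ = F·P·Fᵀ + Q = [26 0; 0 15]
step 0: y = z − H·x̄ = [-8]
step 0: S = H·P̄·Hᵀ + R = [163]
step 0: K = P̄·Hᵀ·S⁻¹ = [26/163; 45/163]
step 0: x' = x̄ + K·y = [-1512/163, 455/163]
step 0: P' = (I − K·H)·P̄ = [3562/163 -1170/163; -1170/163 420/163]
step 1: x̄ = F·x = [-2114/163, 3479/163]
step 1: P̄ = F·P·Fᵀ + Q = [6894/163 -11068/163; -11068/163 19837/163]
step 1: y = z − H·x̄ = [-8649/163]
step 1: S = H·P̄·Hᵀ + R = [119345/163]
step 1: K = P̄·Hᵀ·S⁻¹ = [-5262/23869; 48443/119345]
step 1: x' = x̄ + K·y = [-30356/23869, -23204/119345]
step 1: P' = (I − K·H)·P̄ = [160182/23869 -56902/23869; -56902/23869 127132/119345]
step 2: x̄ = F·x = [-349968/119345, 280356/119345]
step 2: P̄ = F·P·Fᵀ + Q = [1674778/119345 -2380356/119345; -2380356/119345 4826847/119345]
step 2: y = z − H·x̄ = [-145958/23869]
step 2: S = H·P̄·Hᵀ + R = [6214591/23869]
step 2: K = P̄·Hᵀ·S⁻¹ = [-1093258/6214591; 2420037/6214591]
step 2: x' = x̄ + K·y = [-57692372/31072955, -997986/31072955]
step 2: P' = (I − K·H)·P̄ = [185679962/31072955 -65537514/31072955; -65537514/31072955 29912628/31072955]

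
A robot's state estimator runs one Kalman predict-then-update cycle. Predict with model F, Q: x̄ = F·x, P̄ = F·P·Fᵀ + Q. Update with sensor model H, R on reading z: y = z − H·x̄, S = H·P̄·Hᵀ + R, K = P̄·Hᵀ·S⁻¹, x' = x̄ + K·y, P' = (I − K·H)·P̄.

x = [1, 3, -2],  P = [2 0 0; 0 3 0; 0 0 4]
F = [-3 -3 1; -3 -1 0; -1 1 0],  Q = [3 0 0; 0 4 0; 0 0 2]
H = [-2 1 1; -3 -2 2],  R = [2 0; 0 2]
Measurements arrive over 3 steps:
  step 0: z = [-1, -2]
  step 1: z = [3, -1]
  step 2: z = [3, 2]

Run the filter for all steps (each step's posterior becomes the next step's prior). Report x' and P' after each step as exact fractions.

step 0: x̄ = F·x = [-14, -6, 2]
step 0: P̄ = F·P·Fᵀ + Q = [52 27 -3; 27 25 3; -3 3 7]
step 0: y = z − H·x̄ = [-25, -60]
step 0: S = H·P̄·Hᵀ + R = [152 324; 324 934]
step 0: K = P̄·Hᵀ·S⁻¹ = [-37/289 -54/289; 2027/4624 -661/2312; 2359/9248 -325/4624]
step 0: x' = x̄ + K·y = [7/17, 53/272, -87/544]
step 0: P' = (I − K·H)·P̄ = [404/289 91/289 643/289; 91/289 763/1156 1957/2312; 643/289 1957/2312 19021/4624]
step 1: x̄ = F·x = [-1077/544, -389/272, -59/272]
step 1: P̄ = F·P·Fᵀ + Q = [59533/4624 25013/2312 1931/2312; 25013/2312 22115/1156 3357/1156; 1931/2312 3357/1156 3963/1156]
step 1: y = z − H·x̄ = [11/16, -5095/544]
step 1: S = H·P̄·Hᵀ + R = [141/4 6911/136; 6911/136 1408837/4624]
step 1: K = P̄·Hᵀ·S⁻¹ = [-190341/1178782 -97470/589391; 3952865/9430256 -1334163/4715128; 3455033/18860512 -333227/9430256]
step 1: x' = x̄ + K·y = [-638817/1178782, 14221973/9430256, 4526149/18860512]
step 1: P' = (I − K·H)·P̄ = [535886/589391 87536/589391 793895/589391; 87536/589391 1409293/2357564 2534855/4715128; 793895/589391 2534855/4715128 23789963/9430256]
step 2: x̄ = F·x = [-50142473/18860512, 1109635/9430256, 19332509/9430256]
step 2: P̄ = F·P·Fᵀ + Q = [98561051/9430256 33854671/4715128 589201/4715128; 33854671/4715128 32232309/2357564 4321051/2357564; 589201/4715128 4321051/2357564 7567677/2357564]
step 2: y = z − H·x̄ = [-42293849/9430256, -185597891/18860512]
step 2: S = H·P̄·Hᵀ + R = [82830523/2357564 226754889/4715128; 226754889/4715128 2202807395/9430256]
step 2: K = P̄·Hᵀ·S⁻¹ = [-583464591/3473975386 -278018586/1736987693; 411221115/992564396 -138400709/496282198; 4739371017/27791803088 -346322635/13895901544]
step 2: x' = x̄ + K·y = [-1147395359/3473975386, 996382299/992564396, 42534984399/27791803088]
step 2: P' = (I − K·H)·P̄ = [1547162786/1736987693 33438242/248141099 2276793287/1736987693; 33438242/248141099 291530033/496282198 126722025/248141099; 2276793287/1736987693 126722025/248141099 34071630209/13895901544]

step 0: x' = [7/17, 53/272, -87/544], P' = [404/289 91/289 643/289; 91/289 763/1156 1957/2312; 643/289 1957/2312 19021/4624]
step 1: x' = [-638817/1178782, 14221973/9430256, 4526149/18860512], P' = [535886/589391 87536/589391 793895/589391; 87536/589391 1409293/2357564 2534855/4715128; 793895/589391 2534855/4715128 23789963/9430256]
step 2: x' = [-1147395359/3473975386, 996382299/992564396, 42534984399/27791803088], P' = [1547162786/1736987693 33438242/248141099 2276793287/1736987693; 33438242/248141099 291530033/496282198 126722025/248141099; 2276793287/1736987693 126722025/248141099 34071630209/13895901544]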